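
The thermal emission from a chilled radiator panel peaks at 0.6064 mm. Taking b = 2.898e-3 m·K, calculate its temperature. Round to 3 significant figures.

T ≈ 4.78 K

Wien's law gives T = b/λ_max = (2.898×10⁻³ m·K)/(6.064×10⁻⁴ m) = 4.78 K.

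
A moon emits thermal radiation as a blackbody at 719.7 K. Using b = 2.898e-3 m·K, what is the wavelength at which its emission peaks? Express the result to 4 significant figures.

Wien's displacement law: λ_max = b/T = (2.898×10⁻³ m·K)/(719.7 K) = 4.0267×10⁻⁶ m.
That is 4.027 μm, in the infrared range.

λ_max ≈ 4.027 μm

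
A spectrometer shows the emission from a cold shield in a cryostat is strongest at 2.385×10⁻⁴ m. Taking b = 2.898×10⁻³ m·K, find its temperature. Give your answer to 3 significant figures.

Wien's law gives T = b/λ_max = (2.898×10⁻³ m·K)/(2.385×10⁻⁴ m) = 12.2 K.

T ≈ 12.2 K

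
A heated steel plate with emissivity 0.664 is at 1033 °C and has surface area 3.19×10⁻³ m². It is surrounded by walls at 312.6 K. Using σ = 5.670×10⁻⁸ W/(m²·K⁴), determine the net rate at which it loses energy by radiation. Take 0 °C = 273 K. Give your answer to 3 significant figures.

Net loss ≈ 348 W

T = 1033 °C + 273 = 1306 K.
Area A = 3.19×10⁻³ m².
Net radiated power P_net = εσA(T⁴ − T₀⁴) = 0.664×5.670×10⁻⁸×3.19×10⁻³×(1306⁴ − 312.6⁴).
T⁴ − T₀⁴ = 2.90919×10¹² − 9.54896×10⁹ = 2.89964×10¹² K⁴, so P_net = 348 W.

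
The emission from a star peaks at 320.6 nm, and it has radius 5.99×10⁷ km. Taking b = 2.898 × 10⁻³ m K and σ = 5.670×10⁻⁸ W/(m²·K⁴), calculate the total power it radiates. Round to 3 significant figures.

Wien's law: T = b/λ_max = 2.898×10⁻³/3.206×10⁻⁷ = 9039.30 K.
Surface area A = 4πR² = 4π(5.99×10¹⁰ m)² = 4.50883×10²² m².
Then P = σAT⁴ = 5.670×10⁻⁸×4.50883×10²²×(9039.30)⁴ = 1.71×10³¹ W.

P ≈ 1.71×10³¹ W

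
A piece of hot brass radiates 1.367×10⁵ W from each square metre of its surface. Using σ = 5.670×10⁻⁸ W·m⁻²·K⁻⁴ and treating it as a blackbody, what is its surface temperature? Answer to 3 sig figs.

T ≈ 1.25×10³ K

I = σT⁴, so T = (I/σ)^(1/4) = (1.367×10⁵/(5.670×10⁻⁸))^(1/4) = 1.25×10³ K.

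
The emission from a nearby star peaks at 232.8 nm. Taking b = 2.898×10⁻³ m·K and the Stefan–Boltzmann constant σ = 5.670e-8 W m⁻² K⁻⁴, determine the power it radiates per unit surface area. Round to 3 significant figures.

Wien's law: T = b/λ_max = 2.898×10⁻³/2.328×10⁻⁷ = 12448.5 K.
Then I = σT⁴ = 5.670×10⁻⁸×(12448.5)⁴ = 1.36×10⁹ W/m².

I ≈ 1.36×10⁹ W/m²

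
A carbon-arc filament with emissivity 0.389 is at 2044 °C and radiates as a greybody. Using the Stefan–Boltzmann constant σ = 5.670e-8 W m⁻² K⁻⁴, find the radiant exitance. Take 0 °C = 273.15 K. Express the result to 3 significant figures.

I ≈ 6.36×10⁵ W/m²

T = 2044 °C + 273.15 = 2317.15 K.
Stefan–Boltzmann: I = εσT⁴ = 0.389 × 5.670×10⁻⁸ × (2317.15)⁴ = 6.36×10⁵ W/m².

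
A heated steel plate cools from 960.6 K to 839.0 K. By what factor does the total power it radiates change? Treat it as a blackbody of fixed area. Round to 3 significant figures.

P ∝ T⁴, so P₂/P₁ = (T₂/T₁)⁴ = (839.0/960.6)⁴ = (0.873412)⁴ = 0.582.

P₂/P₁ ≈ 0.582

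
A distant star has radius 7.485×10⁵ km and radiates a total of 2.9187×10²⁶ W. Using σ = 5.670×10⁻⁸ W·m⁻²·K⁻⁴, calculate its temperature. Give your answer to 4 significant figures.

Surface area A = 4πR² = 4π(7.485×10⁸ m)² = 7.04034×10¹⁸ m².
P = σAT⁴ ⇒ T = (P/(σA))^(1/4) = (2.9187×10²⁶/(5.670×10⁻⁸×7.04034×10¹⁸))^(1/4) = 5200 K.

T ≈ 5200 K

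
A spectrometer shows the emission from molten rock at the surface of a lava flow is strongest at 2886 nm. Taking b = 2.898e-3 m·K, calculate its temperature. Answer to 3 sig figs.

T ≈ 1.00×10³ K

Wien's law gives T = b/λ_max = (2.898×10⁻³ m·K)/(2.886×10⁻⁶ m) = 1.00×10³ K.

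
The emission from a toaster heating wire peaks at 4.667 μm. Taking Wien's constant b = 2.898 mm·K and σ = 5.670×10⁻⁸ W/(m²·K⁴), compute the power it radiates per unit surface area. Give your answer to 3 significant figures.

I ≈ 8.43×10³ W/m²

Wien's law: T = b/λ_max = 2.898×10⁻³/4.667×10⁻⁶ = 620.956 K.
Then I = σT⁴ = 5.670×10⁻⁸×(620.956)⁴ = 8.43×10³ W/m².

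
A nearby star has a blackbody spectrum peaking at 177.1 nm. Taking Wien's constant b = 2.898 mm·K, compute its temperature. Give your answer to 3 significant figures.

Wien's law gives T = b/λ_max = (2.898×10⁻³ m·K)/(1.771×10⁻⁷ m) = 1.64×10⁴ K.

T ≈ 1.64×10⁴ K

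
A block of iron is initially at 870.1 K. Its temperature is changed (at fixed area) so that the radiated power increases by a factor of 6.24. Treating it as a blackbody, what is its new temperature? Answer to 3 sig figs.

T₂ ≈ 1.38×10³ K

P ∝ T⁴, so T₂/T₁ = (P₂/P₁)^(1/4) = (6.24)^(1/4) = 1.58051.
T₂ = 870.1 × 1.58051 = 1.38×10³ K.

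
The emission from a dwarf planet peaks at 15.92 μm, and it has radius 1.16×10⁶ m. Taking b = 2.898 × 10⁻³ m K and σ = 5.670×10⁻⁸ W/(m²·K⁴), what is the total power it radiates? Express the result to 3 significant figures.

Wien's law: T = b/λ_max = 2.898×10⁻³/1.592×10⁻⁵ = 182.035 K.
Surface area A = 4πR² = 4π(1.16×10⁶ m)² = 1.69093×10¹³ m².
Then P = σAT⁴ = 5.670×10⁻⁸×1.69093×10¹³×(182.035)⁴ = 1.05×10¹⁵ W.

P ≈ 1.05×10¹⁵ W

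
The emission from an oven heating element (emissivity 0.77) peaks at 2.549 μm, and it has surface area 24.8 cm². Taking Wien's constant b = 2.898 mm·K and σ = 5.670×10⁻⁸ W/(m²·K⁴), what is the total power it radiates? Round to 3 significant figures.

P ≈ 181 W

Wien's law: T = b/λ_max = 2.898×10⁻³/2.549×10⁻⁶ = 1136.92 K.
Area A = 24.8 cm² = 2.48×10⁻³ m².
Then P = εσAT⁴ = 0.77×5.670×10⁻⁸×2.48×10⁻³×(1136.92)⁴ = 181 W.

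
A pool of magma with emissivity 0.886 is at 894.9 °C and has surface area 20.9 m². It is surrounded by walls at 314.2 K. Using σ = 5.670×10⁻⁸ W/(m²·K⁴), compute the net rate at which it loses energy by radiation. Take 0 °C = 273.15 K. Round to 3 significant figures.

Net loss ≈ 1.94×10⁶ W

T = 894.9 °C + 273.15 = 1168.05 K.
Area A = 20.9 m².
Net radiated power P_net = εσA(T⁴ − T₀⁴) = 0.886×5.670×10⁻⁸×20.9×(1168.05⁴ − 314.2⁴).
T⁴ − T₀⁴ = 1.86143×10¹² − 9.74596×10⁹ = 1.85168×10¹² K⁴, so P_net = 1.94×10⁶ W.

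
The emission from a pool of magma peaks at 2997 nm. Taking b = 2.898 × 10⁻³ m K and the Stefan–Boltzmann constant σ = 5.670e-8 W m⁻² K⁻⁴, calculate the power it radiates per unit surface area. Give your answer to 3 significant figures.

I ≈ 4.96×10⁴ W/m²

Wien's law: T = b/λ_max = 2.898×10⁻³/2.997×10⁻⁶ = 966.967 K.
Then I = σT⁴ = 5.670×10⁻⁸×(966.967)⁴ = 4.96×10⁴ W/m².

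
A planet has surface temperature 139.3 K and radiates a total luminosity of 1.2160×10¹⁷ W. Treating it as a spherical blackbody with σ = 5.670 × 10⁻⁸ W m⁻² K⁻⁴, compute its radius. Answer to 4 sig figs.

R ≈ 2.129×10⁷ m

L = 4πR²σT⁴ ⇒ R = √(L/(4πσT⁴)).
σT⁴ = 21.3495 W/m², so R = √(1.2160×10¹⁷/(4π×21.3495)) = 2.129×10⁷ m.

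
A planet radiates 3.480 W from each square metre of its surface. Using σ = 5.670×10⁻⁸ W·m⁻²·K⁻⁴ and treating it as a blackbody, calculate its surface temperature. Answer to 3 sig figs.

I = σT⁴, so T = (I/σ)^(1/4) = (3.480/(5.670×10⁻⁸))^(1/4) = 88.5 K.

T ≈ 88.5 K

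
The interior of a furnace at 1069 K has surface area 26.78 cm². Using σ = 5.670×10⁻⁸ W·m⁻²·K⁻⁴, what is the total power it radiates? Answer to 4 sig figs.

Area A = 26.78 cm² = 2.678×10⁻³ m².
P = σAT⁴ = 5.670×10⁻⁸ × 2.678×10⁻³ × (1069)⁴ = 198.3 W.

P ≈ 198.3 W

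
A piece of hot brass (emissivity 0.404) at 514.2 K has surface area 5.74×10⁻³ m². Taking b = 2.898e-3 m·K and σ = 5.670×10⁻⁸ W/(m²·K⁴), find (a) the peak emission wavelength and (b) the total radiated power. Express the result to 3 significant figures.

(a) λ_max = b/T = 2.898×10⁻³/514.2 = 5.636×10⁻⁶ m = 5.64 μm.
Area A = 5.74×10⁻³ m².
(b) P = εσAT⁴ = 0.404×5.670×10⁻⁸×5.74×10⁻³×(514.2)⁴ = 9.19 W.

λ_max ≈ 5.64 μm; P ≈ 9.19 W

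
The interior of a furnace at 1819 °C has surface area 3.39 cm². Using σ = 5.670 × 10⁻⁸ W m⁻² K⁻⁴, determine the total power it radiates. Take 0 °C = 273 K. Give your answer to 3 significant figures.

T = 1819 °C + 273 = 2092 K.
Area A = 3.39 cm² = 3.39×10⁻⁴ m².
P = σAT⁴ = 5.670×10⁻⁸ × 3.39×10⁻⁴ × (2092)⁴ = 368 W.

P ≈ 368 W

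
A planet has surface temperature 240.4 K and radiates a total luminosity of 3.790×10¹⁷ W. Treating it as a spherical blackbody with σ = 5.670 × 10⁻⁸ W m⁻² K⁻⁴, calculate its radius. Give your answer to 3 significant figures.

L = 4πR²σT⁴ ⇒ R = √(L/(4πσT⁴)).
σT⁴ = 189.374 W/m², so R = √(3.790×10¹⁷/(4π×189.374)) = 1.26×10⁷ m.

R ≈ 1.26×10⁷ m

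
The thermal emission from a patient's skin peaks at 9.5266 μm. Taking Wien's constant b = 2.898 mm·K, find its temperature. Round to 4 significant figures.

T ≈ 304.2 K

Wien's law gives T = b/λ_max = (2.898×10⁻³ m·K)/(9.5266×10⁻⁶ m) = 304.2 K.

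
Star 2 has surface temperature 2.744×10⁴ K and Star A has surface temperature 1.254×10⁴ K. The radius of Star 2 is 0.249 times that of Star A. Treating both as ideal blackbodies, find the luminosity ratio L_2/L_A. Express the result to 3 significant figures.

L_2/L_A ≈ 1.42

L ∝ R²T⁴, so L_2/L_A = (R_2/R_A)²(T_2/T_A)⁴ = (0.249)² × (2.744×10⁴/1.254×10⁴)⁴ = 0.062001 × 22.9269 = 1.42.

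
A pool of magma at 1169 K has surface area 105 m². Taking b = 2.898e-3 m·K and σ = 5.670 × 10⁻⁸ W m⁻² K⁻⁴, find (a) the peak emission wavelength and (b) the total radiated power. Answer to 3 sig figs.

λ_max ≈ 2.48×10³ nm; P ≈ 1.11×10⁷ W

(a) λ_max = b/T = 2.898×10⁻³/1169 = 2.479×10⁻⁶ m = 2.48×10³ nm.
Area A = 105 m².
(b) P = σAT⁴ = 5.670×10⁻⁸×105×(1169)⁴ = 1.11×10⁷ W.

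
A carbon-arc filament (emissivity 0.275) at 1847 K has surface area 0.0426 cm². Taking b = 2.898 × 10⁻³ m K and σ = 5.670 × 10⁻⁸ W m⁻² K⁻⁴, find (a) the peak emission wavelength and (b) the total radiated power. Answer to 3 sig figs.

(a) λ_max = b/T = 2.898×10⁻³/1847 = 1.569×10⁻⁶ m = 1.57 μm.
Area A = 0.0426 cm² = 4.26×10⁻⁶ m².
(b) P = εσAT⁴ = 0.275×5.670×10⁻⁸×4.26×10⁻⁶×(1847)⁴ = 0.773 W.

λ_max ≈ 1.57 μm; P ≈ 0.773 W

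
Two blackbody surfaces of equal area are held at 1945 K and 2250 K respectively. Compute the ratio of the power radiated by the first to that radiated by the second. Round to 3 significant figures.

P₁/P₂ ≈ 0.558

With equal areas, P₁/P₂ = (T₁/T₂)⁴ = (1945/2250)⁴ = 0.558.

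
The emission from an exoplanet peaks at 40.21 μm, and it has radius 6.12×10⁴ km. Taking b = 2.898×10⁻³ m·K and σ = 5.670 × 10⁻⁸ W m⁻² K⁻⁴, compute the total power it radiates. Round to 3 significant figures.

Wien's law: T = b/λ_max = 2.898×10⁻³/4.021×10⁻⁵ = 72.0716 K.
Surface area A = 4πR² = 4π(6.12×10⁷ m)² = 4.70666×10¹⁶ m².
Then P = σAT⁴ = 5.670×10⁻⁸×4.70666×10¹⁶×(72.0716)⁴ = 7.20×10¹⁶ W.

P ≈ 7.20×10¹⁶ W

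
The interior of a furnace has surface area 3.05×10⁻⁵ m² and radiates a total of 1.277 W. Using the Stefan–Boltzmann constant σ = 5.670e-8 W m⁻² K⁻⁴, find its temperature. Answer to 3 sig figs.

Area A = 3.05×10⁻⁵ m².
P = σAT⁴ ⇒ T = (P/(σA))^(1/4) = (1.277/(5.670×10⁻⁸×3.05×10⁻⁵))^(1/4) = 927 K.

T ≈ 927 K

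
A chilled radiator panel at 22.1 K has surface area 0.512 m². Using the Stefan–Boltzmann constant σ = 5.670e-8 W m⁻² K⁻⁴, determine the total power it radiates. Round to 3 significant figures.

P ≈ 6.93×10⁻³ W

Area A = 0.512 m².
P = σAT⁴ = 5.670×10⁻⁸ × 0.512 × (22.1)⁴ = 6.93×10⁻³ W.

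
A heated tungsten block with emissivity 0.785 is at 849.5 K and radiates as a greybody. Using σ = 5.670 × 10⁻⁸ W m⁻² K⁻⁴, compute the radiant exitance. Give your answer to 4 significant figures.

I ≈ 2.318×10⁴ W/m²

Stefan–Boltzmann: I = εσT⁴ = 0.785 × 5.670×10⁻⁸ × (849.5)⁴ = 2.318×10⁴ W/m².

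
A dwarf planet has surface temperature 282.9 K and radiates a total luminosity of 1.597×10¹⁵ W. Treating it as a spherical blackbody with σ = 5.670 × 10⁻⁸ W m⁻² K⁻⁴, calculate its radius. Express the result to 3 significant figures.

L = 4πR²σT⁴ ⇒ R = √(L/(4πσT⁴)).
σT⁴ = 363.174 W/m², so R = √(1.597×10¹⁵/(4π×363.174)) = 5.92×10⁵ m.

R ≈ 5.92×10⁵ m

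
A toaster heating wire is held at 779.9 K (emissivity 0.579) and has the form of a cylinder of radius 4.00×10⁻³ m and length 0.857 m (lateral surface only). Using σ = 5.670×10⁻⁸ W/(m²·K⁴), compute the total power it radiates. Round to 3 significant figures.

P ≈ 262 W

Lateral area A = 2πrL = 2π×4.00×10⁻³×0.857 = 0.0215388 m².
P = εσAT⁴ = 0.579 × 5.670×10⁻⁸ × 0.0215388 × (779.9)⁴ = 262 W.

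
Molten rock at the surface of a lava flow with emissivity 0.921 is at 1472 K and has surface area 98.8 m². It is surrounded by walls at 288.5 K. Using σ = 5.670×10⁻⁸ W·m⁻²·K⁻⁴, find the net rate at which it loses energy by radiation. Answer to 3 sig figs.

Net loss ≈ 2.42×10⁷ W

Area A = 98.8 m².
Net radiated power P_net = εσA(T⁴ − T₀⁴) = 0.921×5.670×10⁻⁸×98.8×(1472⁴ − 288.5⁴).
T⁴ − T₀⁴ = 4.69495×10¹² − 6.92761×10⁹ = 4.68802×10¹² K⁴, so P_net = 2.42×10⁷ W.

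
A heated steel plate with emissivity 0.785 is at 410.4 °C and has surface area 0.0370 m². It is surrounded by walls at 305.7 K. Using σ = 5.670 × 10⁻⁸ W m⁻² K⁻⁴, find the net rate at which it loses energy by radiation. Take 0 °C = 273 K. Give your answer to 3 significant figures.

Net loss ≈ 345 W

T = 410.4 °C + 273 = 683.4 K.
Area A = 0.0370 m².
Net radiated power P_net = εσA(T⁴ − T₀⁴) = 0.785×5.670×10⁻⁸×0.0370×(683.4⁴ − 305.7⁴).
T⁴ − T₀⁴ = 2.18122×10¹¹ − 8.73337×10⁹ = 2.09389×10¹¹ K⁴, so P_net = 345 W.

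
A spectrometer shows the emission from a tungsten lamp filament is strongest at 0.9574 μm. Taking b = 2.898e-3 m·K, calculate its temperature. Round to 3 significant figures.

Wien's law gives T = b/λ_max = (2.898×10⁻³ m·K)/(9.574×10⁻⁷ m) = 3.03×10³ K.

T ≈ 3.03×10³ K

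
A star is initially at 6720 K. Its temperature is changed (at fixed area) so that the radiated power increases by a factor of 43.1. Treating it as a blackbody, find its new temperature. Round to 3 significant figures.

P ∝ T⁴, so T₂/T₁ = (P₂/P₁)^(1/4) = (43.1)^(1/4) = 2.56224.
T₂ = 6720 × 2.56224 = 1.72×10⁴ K.

T₂ ≈ 1.72×10⁴ K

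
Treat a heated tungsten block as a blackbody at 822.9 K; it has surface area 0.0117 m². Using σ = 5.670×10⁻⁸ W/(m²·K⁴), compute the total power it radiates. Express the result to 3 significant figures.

P ≈ 304 W

Area A = 0.0117 m².
P = σAT⁴ = 5.670×10⁻⁸ × 0.0117 × (822.9)⁴ = 304 W.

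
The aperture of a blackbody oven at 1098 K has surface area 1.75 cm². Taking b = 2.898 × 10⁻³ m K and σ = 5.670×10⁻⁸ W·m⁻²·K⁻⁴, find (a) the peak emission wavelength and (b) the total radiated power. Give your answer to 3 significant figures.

(a) λ_max = b/T = 2.898×10⁻³/1098 = 2.639×10⁻⁶ m = 2.64×10³ nm.
Area A = 1.75 cm² = 1.75×10⁻⁴ m².
(b) P = σAT⁴ = 5.670×10⁻⁸×1.75×10⁻⁴×(1098)⁴ = 14.4 W.

λ_max ≈ 2.64×10³ nm; P ≈ 14.4 W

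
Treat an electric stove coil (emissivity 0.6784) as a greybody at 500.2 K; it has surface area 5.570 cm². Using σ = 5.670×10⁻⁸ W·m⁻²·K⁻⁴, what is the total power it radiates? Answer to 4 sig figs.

P ≈ 1.341 W

Area A = 5.570 cm² = 5.570×10⁻⁴ m².
P = εσAT⁴ = 0.6784 × 5.670×10⁻⁸ × 5.570×10⁻⁴ × (500.2)⁴ = 1.341 W.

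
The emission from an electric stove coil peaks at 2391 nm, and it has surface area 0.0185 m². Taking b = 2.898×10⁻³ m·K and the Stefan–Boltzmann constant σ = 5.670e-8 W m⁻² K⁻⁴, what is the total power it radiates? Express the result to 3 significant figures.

Wien's law: T = b/λ_max = 2.898×10⁻³/2.391×10⁻⁶ = 1212.05 K.
Area A = 0.0185 m².
Then P = σAT⁴ = 5.670×10⁻⁸×0.0185×(1212.05)⁴ = 2.26×10³ W.

P ≈ 2.26×10³ W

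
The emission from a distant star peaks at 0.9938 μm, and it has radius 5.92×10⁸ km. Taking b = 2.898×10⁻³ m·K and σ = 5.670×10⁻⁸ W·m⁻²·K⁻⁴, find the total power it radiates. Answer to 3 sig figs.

Wien's law: T = b/λ_max = 2.898×10⁻³/9.938×10⁻⁷ = 2916.08 K.
Surface area A = 4πR² = 4π(5.92×10¹¹ m)² = 4.40406×10²⁴ m².
Then P = σAT⁴ = 5.670×10⁻⁸×4.40406×10²⁴×(2916.08)⁴ = 1.81×10³¹ W.

P ≈ 1.81×10³¹ W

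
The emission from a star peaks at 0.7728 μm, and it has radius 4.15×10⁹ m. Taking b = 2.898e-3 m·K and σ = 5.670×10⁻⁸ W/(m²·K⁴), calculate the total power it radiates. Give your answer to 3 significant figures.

Wien's law: T = b/λ_max = 2.898×10⁻³/7.728×10⁻⁷ = 3750.00 K.
Surface area A = 4πR² = 4π(4.15×10⁹ m)² = 2.16424×10²⁰ m².
Then P = σAT⁴ = 5.670×10⁻⁸×2.16424×10²⁰×(3750.00)⁴ = 2.43×10²⁷ W.

P ≈ 2.43×10²⁷ W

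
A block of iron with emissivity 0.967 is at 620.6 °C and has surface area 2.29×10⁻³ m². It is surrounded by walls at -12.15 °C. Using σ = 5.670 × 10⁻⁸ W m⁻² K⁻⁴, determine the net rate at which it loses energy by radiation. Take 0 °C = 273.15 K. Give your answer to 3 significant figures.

T = 620.6 °C + 273.15 = 893.75 K.
Surroundings: T = -12.15 °C + 273.15 = 261.00 K.
Area A = 2.29×10⁻³ m².
Net radiated power P_net = εσA(T⁴ − T₀⁴) = 0.967×5.670×10⁻⁸×2.29×10⁻³×(893.75⁴ − 261.00⁴).
T⁴ − T₀⁴ = 6.38064×10¹¹ − 4.64047×10⁹ = 6.33424×10¹¹ K⁴, so P_net = 79.5 W.

Net loss ≈ 79.5 W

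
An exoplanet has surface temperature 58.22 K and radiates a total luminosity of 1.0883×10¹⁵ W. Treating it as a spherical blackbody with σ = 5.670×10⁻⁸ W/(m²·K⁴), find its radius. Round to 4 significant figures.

L = 4πR²σT⁴ ⇒ R = √(L/(4πσT⁴)).
σT⁴ = 0.651436 W/m², so R = √(1.0883×10¹⁵/(4π×0.651436)) = 1.153×10⁷ m.

R ≈ 1.153×10⁷ m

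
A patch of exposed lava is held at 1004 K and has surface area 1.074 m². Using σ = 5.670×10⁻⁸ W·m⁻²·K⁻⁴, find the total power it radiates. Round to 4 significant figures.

P ≈ 6.188×10⁴ W

Area A = 1.074 m².
P = σAT⁴ = 5.670×10⁻⁸ × 1.074 × (1004)⁴ = 6.188×10⁴ W.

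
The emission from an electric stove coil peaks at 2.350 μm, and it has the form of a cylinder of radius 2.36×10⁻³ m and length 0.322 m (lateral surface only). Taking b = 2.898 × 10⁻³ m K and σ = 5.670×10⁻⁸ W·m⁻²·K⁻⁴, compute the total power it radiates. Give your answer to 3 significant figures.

P ≈ 626 W

Wien's law: T = b/λ_max = 2.898×10⁻³/2.350×10⁻⁶ = 1233.19 K.
Lateral area A = 2πrL = 2π×2.36×10⁻³×0.322 = 4.77472×10⁻³ m².
Then P = σAT⁴ = 5.670×10⁻⁸×4.77472×10⁻³×(1233.19)⁴ = 626 W.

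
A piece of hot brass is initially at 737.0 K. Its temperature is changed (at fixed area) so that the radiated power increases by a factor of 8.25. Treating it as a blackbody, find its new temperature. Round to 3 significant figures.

P ∝ T⁴, so T₂/T₁ = (P₂/P₁)^(1/4) = (8.25)^(1/4) = 1.69478.
T₂ = 737.0 × 1.69478 = 1.25×10³ K.

T₂ ≈ 1.25×10³ K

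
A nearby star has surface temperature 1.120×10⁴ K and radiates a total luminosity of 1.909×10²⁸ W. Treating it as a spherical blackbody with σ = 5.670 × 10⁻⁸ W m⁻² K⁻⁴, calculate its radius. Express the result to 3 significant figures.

L = 4πR²σT⁴ ⇒ R = √(L/(4πσT⁴)).
σT⁴ = 8.92185×10⁸ W/m², so R = √(1.909×10²⁸/(4π×8.92185×10⁸)) = 1.30×10⁹ m.

R ≈ 1.30×10⁹ m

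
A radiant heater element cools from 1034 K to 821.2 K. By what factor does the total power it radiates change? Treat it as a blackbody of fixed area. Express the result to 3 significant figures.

P₂/P₁ ≈ 0.398

P ∝ T⁴, so P₂/P₁ = (T₂/T₁)⁴ = (821.2/1034)⁴ = (0.794197)⁴ = 0.398.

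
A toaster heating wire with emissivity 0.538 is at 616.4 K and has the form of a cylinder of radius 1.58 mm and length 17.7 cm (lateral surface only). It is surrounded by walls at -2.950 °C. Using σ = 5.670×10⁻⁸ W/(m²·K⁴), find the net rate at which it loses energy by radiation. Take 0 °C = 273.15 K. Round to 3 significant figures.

Surroundings: T = -2.950 °C + 273.15 = 270.200 K.
Lateral area A = 2πrL = 2π×1.58×10⁻³×0.177 = 1.75716×10⁻³ m².
Net radiated power P_net = εσA(T⁴ − T₀⁴) = 0.538×5.670×10⁻⁸×1.75716×10⁻³×(616.4⁴ − 270.200⁴).
T⁴ − T₀⁴ = 1.44361×10¹¹ − 5.33017×10⁹ = 1.39031×10¹¹ K⁴, so P_net = 7.45 W.

Net loss ≈ 7.45 W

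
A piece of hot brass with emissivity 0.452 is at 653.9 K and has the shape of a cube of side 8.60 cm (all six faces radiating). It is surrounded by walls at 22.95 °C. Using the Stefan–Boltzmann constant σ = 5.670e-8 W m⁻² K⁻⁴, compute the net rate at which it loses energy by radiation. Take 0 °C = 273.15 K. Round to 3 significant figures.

Surroundings: T = 22.95 °C + 273.15 = 296.10 K.
Area A = 6s² = 6×(0.0860 m)² = 0.044376 m².
Net radiated power P_net = εσA(T⁴ − T₀⁴) = 0.452×5.670×10⁻⁸×0.044376×(653.9⁴ − 296.10⁴).
T⁴ − T₀⁴ = 1.82829×10¹¹ − 7.68694×10⁹ = 1.75142×10¹¹ K⁴, so P_net = 199 W.

Net loss ≈ 199 W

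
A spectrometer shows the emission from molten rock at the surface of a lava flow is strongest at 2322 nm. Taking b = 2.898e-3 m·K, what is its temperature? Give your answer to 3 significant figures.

Wien's law gives T = b/λ_max = (2.898×10⁻³ m·K)/(2.322×10⁻⁶ m) = 1.25×10³ K.

T ≈ 1.25×10³ K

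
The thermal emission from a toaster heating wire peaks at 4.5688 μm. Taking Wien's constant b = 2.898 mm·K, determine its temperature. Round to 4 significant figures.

T ≈ 634.3 K

Wien's law gives T = b/λ_max = (2.898×10⁻³ m·K)/(4.5688×10⁻⁶ m) = 634.3 K.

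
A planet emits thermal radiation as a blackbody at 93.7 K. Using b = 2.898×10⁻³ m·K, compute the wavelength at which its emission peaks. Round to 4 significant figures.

Wien's displacement law: λ_max = b/T = (2.898×10⁻³ m·K)/(93.7 K) = 3.0928×10⁻⁵ m.
That is 30.93 μm, in the infrared range.

λ_max ≈ 30.93 μm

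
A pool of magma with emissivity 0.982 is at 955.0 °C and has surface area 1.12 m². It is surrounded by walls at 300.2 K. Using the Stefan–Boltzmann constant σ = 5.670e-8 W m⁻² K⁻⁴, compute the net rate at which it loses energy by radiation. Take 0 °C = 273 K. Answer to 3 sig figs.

T = 955.0 °C + 273 = 1228.0 K.
Area A = 1.12 m².
Net radiated power P_net = εσA(T⁴ − T₀⁴) = 0.982×5.670×10⁻⁸×1.12×(1228.0⁴ − 300.2⁴).
T⁴ − T₀⁴ = 2.27402×10¹² − 8.12162×10⁹ = 2.26590×10¹² K⁴, so P_net = 1.41×10⁵ W.

Net loss ≈ 1.41×10⁵ W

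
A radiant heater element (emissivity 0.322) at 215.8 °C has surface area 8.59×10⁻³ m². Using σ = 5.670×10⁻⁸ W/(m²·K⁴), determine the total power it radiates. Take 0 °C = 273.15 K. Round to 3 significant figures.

P ≈ 8.96 W

T = 215.8 °C + 273.15 = 488.95 K.
Area A = 8.59×10⁻³ m².
P = εσAT⁴ = 0.322 × 5.670×10⁻⁸ × 8.59×10⁻³ × (488.95)⁴ = 8.96 W.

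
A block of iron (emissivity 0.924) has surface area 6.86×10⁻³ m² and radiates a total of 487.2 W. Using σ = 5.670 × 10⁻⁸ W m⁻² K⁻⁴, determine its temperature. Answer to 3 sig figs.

Area A = 6.86×10⁻³ m².
P = εσAT⁴ ⇒ T = (P/(εσA))^(1/4) = (487.2/(0.924×5.670×10⁻⁸×6.86×10⁻³))^(1/4) = 1.08×10³ K.

T ≈ 1.08×10³ K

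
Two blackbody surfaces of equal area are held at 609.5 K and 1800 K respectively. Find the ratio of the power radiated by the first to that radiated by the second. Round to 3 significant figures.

P₁/P₂ ≈ 0.0131

With equal areas, P₁/P₂ = (T₁/T₂)⁴ = (609.5/1800)⁴ = 0.0131.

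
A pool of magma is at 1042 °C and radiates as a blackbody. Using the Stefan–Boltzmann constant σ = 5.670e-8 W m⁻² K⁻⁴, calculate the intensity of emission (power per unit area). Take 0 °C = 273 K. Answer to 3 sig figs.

T = 1042 °C + 273 = 1315 K.
Stefan–Boltzmann: I = σT⁴ = 5.670×10⁻⁸ × (1315)⁴ = 1.70×10⁵ W/m².

I ≈ 1.70×10⁵ W/m²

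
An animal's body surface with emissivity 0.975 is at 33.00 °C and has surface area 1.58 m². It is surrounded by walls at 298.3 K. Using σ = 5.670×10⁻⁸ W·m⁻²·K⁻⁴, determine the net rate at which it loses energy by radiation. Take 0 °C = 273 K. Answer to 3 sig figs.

Net loss ≈ 74.2 W

T = 33.00 °C + 273 = 306.00 K.
Area A = 1.58 m².
Net radiated power P_net = εσA(T⁴ − T₀⁴) = 0.975×5.670×10⁻⁸×1.58×(306.00⁴ − 298.3⁴).
T⁴ − T₀⁴ = 8.76770×10⁹ − 7.91795×10⁹ = 8.49750×10⁸ K⁴, so P_net = 74.2 W.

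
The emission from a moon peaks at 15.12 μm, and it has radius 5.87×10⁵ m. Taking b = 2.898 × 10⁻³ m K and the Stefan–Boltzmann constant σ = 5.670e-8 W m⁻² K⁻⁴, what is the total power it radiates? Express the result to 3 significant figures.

P ≈ 3.31×10¹⁴ W

Wien's law: T = b/λ_max = 2.898×10⁻³/1.512×10⁻⁵ = 191.667 K.
Surface area A = 4πR² = 4π(5.87×10⁵ m)² = 4.32998×10¹² m².
Then P = σAT⁴ = 5.670×10⁻⁸×4.32998×10¹²×(191.667)⁴ = 3.31×10¹⁴ W.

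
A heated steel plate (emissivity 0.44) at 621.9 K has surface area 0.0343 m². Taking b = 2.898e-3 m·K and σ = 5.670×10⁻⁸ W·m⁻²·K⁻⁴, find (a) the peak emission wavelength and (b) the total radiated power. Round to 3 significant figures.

λ_max ≈ 4.66 μm; P ≈ 128 W

(a) λ_max = b/T = 2.898×10⁻³/621.9 = 4.660×10⁻⁶ m = 4.66 μm.
Area A = 0.0343 m².
(b) P = εσAT⁴ = 0.44×5.670×10⁻⁸×0.0343×(621.9)⁴ = 128 W.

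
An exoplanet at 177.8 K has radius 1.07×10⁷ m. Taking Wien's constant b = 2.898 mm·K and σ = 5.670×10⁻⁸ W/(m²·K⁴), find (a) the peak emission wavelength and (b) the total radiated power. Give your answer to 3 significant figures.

λ_max ≈ 16.3 μm; P ≈ 8.15×10¹⁶ W

(a) λ_max = b/T = 2.898×10⁻³/177.8 = 1.630×10⁻⁵ m = 16.3 μm.
Surface area A = 4πR² = 4π(1.07×10⁷ m)² = 1.43872×10¹⁵ m².
(b) P = σAT⁴ = 5.670×10⁻⁸×1.43872×10¹⁵×(177.8)⁴ = 8.15×10¹⁶ W.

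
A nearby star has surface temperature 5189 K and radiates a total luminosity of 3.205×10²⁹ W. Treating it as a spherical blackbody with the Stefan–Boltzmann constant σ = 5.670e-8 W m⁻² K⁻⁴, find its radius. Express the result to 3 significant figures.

L = 4πR²σT⁴ ⇒ R = √(L/(4πσT⁴)).
σT⁴ = 4.11072×10⁷ W/m², so R = √(3.205×10²⁹/(4π×4.11072×10⁷)) = 2.49×10¹⁰ m.

R ≈ 2.49×10¹⁰ m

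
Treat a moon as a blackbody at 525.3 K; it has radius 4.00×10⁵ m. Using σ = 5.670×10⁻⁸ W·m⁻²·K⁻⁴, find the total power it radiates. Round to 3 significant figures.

P ≈ 8.68×10¹⁵ W

Surface area A = 4πR² = 4π(4.00×10⁵ m)² = 2.01062×10¹² m².
P = σAT⁴ = 5.670×10⁻⁸ × 2.01062×10¹² × (525.3)⁴ = 8.68×10¹⁵ W.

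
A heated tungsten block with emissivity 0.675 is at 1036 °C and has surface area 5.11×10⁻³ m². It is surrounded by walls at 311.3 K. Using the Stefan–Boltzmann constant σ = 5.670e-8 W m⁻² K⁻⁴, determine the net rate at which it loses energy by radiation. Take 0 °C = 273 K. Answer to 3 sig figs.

T = 1036 °C + 273 = 1309 K.
Area A = 5.11×10⁻³ m².
Net radiated power P_net = εσA(T⁴ − T₀⁴) = 0.675×5.670×10⁻⁸×5.11×10⁻³×(1309⁴ − 311.3⁴).
T⁴ − T₀⁴ = 2.93602×10¹² − 9.39110×10⁹ = 2.92663×10¹² K⁴, so P_net = 572 W.

Net loss ≈ 572 W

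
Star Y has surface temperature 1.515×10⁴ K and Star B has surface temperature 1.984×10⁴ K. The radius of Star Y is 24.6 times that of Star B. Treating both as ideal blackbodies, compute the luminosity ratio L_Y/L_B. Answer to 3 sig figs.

L ∝ R²T⁴, so L_Y/L_B = (R_Y/R_B)²(T_Y/T_B)⁴ = (24.6)² × (1.515×10⁴/1.984×10⁴)⁴ = 605.16 × 0.340004 = 206.

L_Y/L_B ≈ 206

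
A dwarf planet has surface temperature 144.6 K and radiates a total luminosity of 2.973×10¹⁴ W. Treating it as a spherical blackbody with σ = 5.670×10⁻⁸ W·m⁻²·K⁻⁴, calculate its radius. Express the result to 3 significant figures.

L = 4πR²σT⁴ ⇒ R = √(L/(4πσT⁴)).
σT⁴ = 24.7888 W/m², so R = √(2.973×10¹⁴/(4π×24.7888)) = 9.77×10⁵ m.

R ≈ 9.77×10⁵ m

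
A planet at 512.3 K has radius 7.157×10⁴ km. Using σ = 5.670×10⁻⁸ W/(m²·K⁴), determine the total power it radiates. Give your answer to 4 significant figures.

Surface area A = 4πR² = 4π(7.157×10⁷ m)² = 6.43683×10¹⁶ m².
P = σAT⁴ = 5.670×10⁻⁸ × 6.43683×10¹⁶ × (512.3)⁴ = 2.514×10²⁰ W.

P ≈ 2.514×10²⁰ W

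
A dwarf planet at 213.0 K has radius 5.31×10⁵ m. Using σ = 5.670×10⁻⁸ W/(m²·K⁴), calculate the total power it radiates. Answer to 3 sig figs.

Surface area A = 4πR² = 4π(5.31×10⁵ m)² = 3.54323×10¹² m².
P = σAT⁴ = 5.670×10⁻⁸ × 3.54323×10¹² × (213.0)⁴ = 4.14×10¹⁴ W.

P ≈ 4.14×10¹⁴ W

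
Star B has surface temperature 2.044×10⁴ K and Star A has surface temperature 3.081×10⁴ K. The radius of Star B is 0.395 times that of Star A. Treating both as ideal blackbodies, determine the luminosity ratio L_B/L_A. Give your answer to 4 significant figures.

L_B/L_A ≈ 0.03022

L ∝ R²T⁴, so L_B/L_A = (R_B/R_A)²(T_B/T_A)⁴ = (0.395)² × (2.044×10⁴/3.081×10⁴)⁴ = 0.156025 × 0.193712 = 0.03022.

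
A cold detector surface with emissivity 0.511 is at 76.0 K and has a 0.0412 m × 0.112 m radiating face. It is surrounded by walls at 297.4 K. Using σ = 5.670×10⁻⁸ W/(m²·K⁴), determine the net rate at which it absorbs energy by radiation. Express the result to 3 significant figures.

Area A = 0.0412 × 0.112 = 4.6144×10⁻³ m².
Net radiated power P_net = εσA(T⁴ − T₀⁴) = 0.511×5.670×10⁻⁸×4.6144×10⁻³×(76.0⁴ − 297.4⁴).
T⁴ − T₀⁴ = 3.33622×10⁷ − 7.82283×10⁹ = -7.78947×10⁹ K⁴, so P_net = -1.04 W — negative, meaning a net gain of 1.04 W.

Net gain ≈ 1.04 W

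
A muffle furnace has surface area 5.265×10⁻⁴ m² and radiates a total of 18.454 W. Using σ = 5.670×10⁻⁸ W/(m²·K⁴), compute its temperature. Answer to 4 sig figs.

T ≈ 886.7 K

Area A = 5.265×10⁻⁴ m².
P = σAT⁴ ⇒ T = (P/(σA))^(1/4) = (18.454/(5.670×10⁻⁸×5.265×10⁻⁴))^(1/4) = 886.7 K.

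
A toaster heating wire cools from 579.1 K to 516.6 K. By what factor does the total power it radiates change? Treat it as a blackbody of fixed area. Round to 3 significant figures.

P₂/P₁ ≈ 0.633

P ∝ T⁴, so P₂/P₁ = (T₂/T₁)⁴ = (516.6/579.1)⁴ = (0.892074)⁴ = 0.633.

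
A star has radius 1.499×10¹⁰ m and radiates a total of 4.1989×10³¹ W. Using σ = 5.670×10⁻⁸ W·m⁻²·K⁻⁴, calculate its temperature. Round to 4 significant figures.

Surface area A = 4πR² = 4π(1.499×10¹⁰ m)² = 2.82366×10²¹ m².
P = σAT⁴ ⇒ T = (P/(σA))^(1/4) = (4.1989×10³¹/(5.670×10⁻⁸×2.82366×10²¹))^(1/4) = 2.263×10⁴ K.

T ≈ 2.263×10⁴ K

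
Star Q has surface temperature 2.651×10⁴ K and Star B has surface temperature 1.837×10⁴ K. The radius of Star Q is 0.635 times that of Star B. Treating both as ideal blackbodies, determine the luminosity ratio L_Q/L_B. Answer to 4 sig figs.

L_Q/L_B ≈ 1.749

L ∝ R²T⁴, so L_Q/L_B = (R_Q/R_B)²(T_Q/T_B)⁴ = (0.635)² × (2.651×10⁴/1.837×10⁴)⁴ = 0.403225 × 4.33713 = 1.749.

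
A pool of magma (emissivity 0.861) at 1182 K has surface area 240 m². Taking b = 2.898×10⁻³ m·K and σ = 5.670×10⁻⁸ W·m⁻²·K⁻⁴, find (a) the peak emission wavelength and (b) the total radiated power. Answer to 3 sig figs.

λ_max ≈ 2.45×10³ nm; P ≈ 2.29×10⁷ W

(a) λ_max = b/T = 2.898×10⁻³/1182 = 2.452×10⁻⁶ m = 2.45×10³ nm.
Area A = 240 m².
(b) P = εσAT⁴ = 0.861×5.670×10⁻⁸×240×(1182)⁴ = 2.29×10⁷ W.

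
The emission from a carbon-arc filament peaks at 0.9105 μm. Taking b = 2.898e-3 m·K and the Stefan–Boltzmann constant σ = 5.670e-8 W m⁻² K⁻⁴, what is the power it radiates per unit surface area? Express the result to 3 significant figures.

I ≈ 5.82×10⁶ W/m²

Wien's law: T = b/λ_max = 2.898×10⁻³/9.105×10⁻⁷ = 3182.87 K.
Then I = σT⁴ = 5.670×10⁻⁸×(3182.87)⁴ = 5.82×10⁶ W/m².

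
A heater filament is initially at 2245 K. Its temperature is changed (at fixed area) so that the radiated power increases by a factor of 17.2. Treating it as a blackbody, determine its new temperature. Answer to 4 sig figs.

P ∝ T⁴, so T₂/T₁ = (P₂/P₁)^(1/4) = (17.2)^(1/4) = 2.03649.
T₂ = 2245 × 2.03649 = 4572 K.

T₂ ≈ 4572 K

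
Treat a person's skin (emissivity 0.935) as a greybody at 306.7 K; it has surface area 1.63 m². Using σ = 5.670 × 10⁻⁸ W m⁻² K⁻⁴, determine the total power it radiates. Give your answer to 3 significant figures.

Area A = 1.63 m².
P = εσAT⁴ = 0.935 × 5.670×10⁻⁸ × 1.63 × (306.7)⁴ = 765 W.

P ≈ 765 W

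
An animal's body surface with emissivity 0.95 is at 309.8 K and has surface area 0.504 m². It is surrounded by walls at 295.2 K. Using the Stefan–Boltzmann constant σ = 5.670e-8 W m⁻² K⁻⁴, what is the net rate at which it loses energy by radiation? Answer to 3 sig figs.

Net loss ≈ 43.9 W

Area A = 0.504 m².
Net radiated power P_net = εσA(T⁴ − T₀⁴) = 0.95×5.670×10⁻⁸×0.504×(309.8⁴ − 295.2⁴).
T⁴ − T₀⁴ = 9.21140×10⁹ − 7.59391×10⁹ = 1.61749×10⁹ K⁴, so P_net = 43.9 W.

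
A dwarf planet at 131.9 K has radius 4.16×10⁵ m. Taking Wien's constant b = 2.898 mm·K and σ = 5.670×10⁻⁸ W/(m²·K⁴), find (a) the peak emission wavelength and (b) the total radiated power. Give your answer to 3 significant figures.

λ_max ≈ 22.0 μm; P ≈ 3.73×10¹³ W

(a) λ_max = b/T = 2.898×10⁻³/131.9 = 2.197×10⁻⁵ m = 22.0 μm.
Surface area A = 4πR² = 4π(4.16×10⁵ m)² = 2.17469×10¹² m².
(b) P = σAT⁴ = 5.670×10⁻⁸×2.17469×10¹²×(131.9)⁴ = 3.73×10¹³ W.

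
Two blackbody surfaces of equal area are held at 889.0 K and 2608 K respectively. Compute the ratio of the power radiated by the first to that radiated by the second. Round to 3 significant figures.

P₁/P₂ ≈ 0.0135

With equal areas, P₁/P₂ = (T₁/T₂)⁴ = (889.0/2608)⁴ = 0.0135.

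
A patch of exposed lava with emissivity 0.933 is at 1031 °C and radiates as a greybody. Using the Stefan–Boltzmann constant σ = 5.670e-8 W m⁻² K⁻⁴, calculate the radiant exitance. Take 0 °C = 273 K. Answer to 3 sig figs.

T = 1031 °C + 273 = 1304 K.
Stefan–Boltzmann: I = εσT⁴ = 0.933 × 5.670×10⁻⁸ × (1304)⁴ = 1.53×10⁵ W/m².

I ≈ 1.53×10⁵ W/m²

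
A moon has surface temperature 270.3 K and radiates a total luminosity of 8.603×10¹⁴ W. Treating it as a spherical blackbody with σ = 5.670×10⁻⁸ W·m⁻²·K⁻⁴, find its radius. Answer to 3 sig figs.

L = 4πR²σT⁴ ⇒ R = √(L/(4πσT⁴)).
σT⁴ = 302.669 W/m², so R = √(8.603×10¹⁴/(4π×302.669)) = 4.76×10⁵ m.

R ≈ 4.76×10⁵ m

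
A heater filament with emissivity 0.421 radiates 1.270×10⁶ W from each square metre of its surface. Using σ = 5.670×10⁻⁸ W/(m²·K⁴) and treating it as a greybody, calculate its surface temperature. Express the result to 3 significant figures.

I = εσT⁴, so T = (I/εσ)^(1/4) = (1.270×10⁶/(0.421×5.670×10⁻⁸))^(1/4) = 2.70×10³ K.

T ≈ 2.70×10³ K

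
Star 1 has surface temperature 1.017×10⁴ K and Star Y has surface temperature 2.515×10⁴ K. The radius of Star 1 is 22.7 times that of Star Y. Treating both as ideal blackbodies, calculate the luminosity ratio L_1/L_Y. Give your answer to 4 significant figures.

L ∝ R²T⁴, so L_1/L_Y = (R_1/R_Y)²(T_1/T_Y)⁴ = (22.7)² × (1.017×10⁴/2.515×10⁴)⁴ = 515.29 × 0.0267382 = 13.78.

L_1/L_Y ≈ 13.78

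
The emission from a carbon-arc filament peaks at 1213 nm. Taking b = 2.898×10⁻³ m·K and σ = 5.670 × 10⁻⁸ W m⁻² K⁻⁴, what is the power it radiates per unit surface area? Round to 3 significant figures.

I ≈ 1.85×10⁶ W/m²

Wien's law: T = b/λ_max = 2.898×10⁻³/1.213×10⁻⁶ = 2389.12 K.
Then I = σT⁴ = 5.670×10⁻⁸×(2389.12)⁴ = 1.85×10⁶ W/m².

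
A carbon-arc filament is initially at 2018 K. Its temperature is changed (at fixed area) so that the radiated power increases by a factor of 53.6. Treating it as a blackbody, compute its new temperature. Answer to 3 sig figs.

T₂ ≈ 5.46×10³ K

P ∝ T⁴, so T₂/T₁ = (P₂/P₁)^(1/4) = (53.6)^(1/4) = 2.70577.
T₂ = 2018 × 2.70577 = 5.46×10³ K.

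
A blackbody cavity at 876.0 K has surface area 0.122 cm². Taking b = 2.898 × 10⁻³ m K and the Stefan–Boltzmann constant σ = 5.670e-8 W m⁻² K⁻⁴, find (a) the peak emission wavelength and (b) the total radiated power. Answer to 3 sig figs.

(a) λ_max = b/T = 2.898×10⁻³/876.0 = 3.308×10⁻⁶ m = 3.31 μm.
Area A = 0.122 cm² = 1.22×10⁻⁵ m².
(b) P = σAT⁴ = 5.670×10⁻⁸×1.22×10⁻⁵×(876.0)⁴ = 0.407 W.

λ_max ≈ 3.31 μm; P ≈ 0.407 W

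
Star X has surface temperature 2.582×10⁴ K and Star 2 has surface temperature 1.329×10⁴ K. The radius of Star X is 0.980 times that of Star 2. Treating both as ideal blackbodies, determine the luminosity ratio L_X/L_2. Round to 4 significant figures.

L_X/L_2 ≈ 13.68

L ∝ R²T⁴, so L_X/L_2 = (R_X/R_2)²(T_X/T_2)⁴ = (0.980)² × (2.582×10⁴/1.329×10⁴)⁴ = 0.9604 × 14.2471 = 13.68.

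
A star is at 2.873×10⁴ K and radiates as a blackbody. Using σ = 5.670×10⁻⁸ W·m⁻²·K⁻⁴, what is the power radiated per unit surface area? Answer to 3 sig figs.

I ≈ 3.86×10¹⁰ W/m²

Stefan–Boltzmann: I = σT⁴ = 5.670×10⁻⁸ × (2.873×10⁴)⁴ = 3.86×10¹⁰ W/m².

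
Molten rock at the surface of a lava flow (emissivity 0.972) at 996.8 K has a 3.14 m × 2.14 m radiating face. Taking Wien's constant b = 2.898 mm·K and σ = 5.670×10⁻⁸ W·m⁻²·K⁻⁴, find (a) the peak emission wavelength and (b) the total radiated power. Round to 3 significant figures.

(a) λ_max = b/T = 2.898×10⁻³/996.8 = 2.907×10⁻⁶ m = 2.91×10³ nm.
Area A = 3.14 × 2.14 = 6.7196 m².
(b) P = εσAT⁴ = 0.972×5.670×10⁻⁸×6.7196×(996.8)⁴ = 3.66×10⁵ W.

λ_max ≈ 2.91×10³ nm; P ≈ 3.66×10⁵ W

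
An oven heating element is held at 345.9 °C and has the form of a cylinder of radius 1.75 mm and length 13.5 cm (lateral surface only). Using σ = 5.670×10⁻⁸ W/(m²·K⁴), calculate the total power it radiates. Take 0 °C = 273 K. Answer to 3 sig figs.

T = 345.9 °C + 273 = 618.9 K.
Lateral area A = 2πrL = 2π×1.75×10⁻³×0.135 = 1.48440×10⁻³ m².
P = σAT⁴ = 5.670×10⁻⁸ × 1.48440×10⁻³ × (618.9)⁴ = 12.3 W.

P ≈ 12.3 W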